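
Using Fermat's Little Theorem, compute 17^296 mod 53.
By Fermat: 17^{52} ≡ 1 mod 53. 296 ≡ 36 mod 52. So 17^{296} ≡ 17^{36} ≡ 10 mod 53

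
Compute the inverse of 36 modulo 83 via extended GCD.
Extended GCD: 36(30) + 83(-13) = 1. So 36^(-1) ≡ 30 (mod 83). Verify: 36 × 30 = 1080 ≡ 1 (mod 83)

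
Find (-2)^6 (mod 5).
Using Fermat: (-2)^{4} ≡ 1 (mod 5). 6 ≡ 2 (mod 4). So (-2)^{6} ≡ (-2)^{2} ≡ 4 (mod 5)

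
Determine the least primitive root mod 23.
g = 5. For each prime q|22: 5^{11}≡22, 5^{2}≡2, none ≡ 1, so ord_23(5) = 22 and 5 is a primitive root.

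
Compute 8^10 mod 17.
By repeated squaring mod 17: 8^{1}≡8, 8^{2}≡13, 8^{4}≡16, 8^{8}≡1. Then 8^{10} = 8^{8+2} ≡ 1 × 13 ≡ 13 mod 17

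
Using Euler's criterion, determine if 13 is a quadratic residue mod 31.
By Euler's criterion: 13^{15} ≡ 30 (mod 31). Since this equals -1 (≡ 30), 13 is not a QR.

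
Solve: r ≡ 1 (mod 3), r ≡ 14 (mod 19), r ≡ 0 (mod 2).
M = 3 × 19 × 2 = 114. M₁ = 38, y₁ ≡ 2 (mod 3). M₂ = 6, y₂ ≡ 16 (mod 19). M₃ = 57, y₃ ≡ 1 (mod 2). r = 1×38×2 + 14×6×16 + 0×57×1 ≡ 52 (mod 114)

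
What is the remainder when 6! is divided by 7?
By Wilson's theorem, (6)! ≡ -1 ≡ 6 mod 7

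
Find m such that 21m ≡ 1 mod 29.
Since 29 is prime, by Fermat 21^(-1) ≡ 21^{27} ≡ 18 mod 29. Verify: 21 × 18 = 378 ≡ 1 mod 29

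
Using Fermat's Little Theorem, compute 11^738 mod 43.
By Fermat: 11^{42} ≡ 1 (mod 43). 738 ≡ 24 (mod 42). So 11^{738} ≡ 11^{24} ≡ 41 (mod 43)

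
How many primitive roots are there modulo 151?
There are φ(151-1) = φ(150) = 40 primitive roots modulo 151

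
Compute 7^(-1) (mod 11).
Since 11 is prime, by Fermat 7^(-1) ≡ 7^{9} ≡ 8 (mod 11). Verify: 7 × 8 = 56 ≡ 1 (mod 11)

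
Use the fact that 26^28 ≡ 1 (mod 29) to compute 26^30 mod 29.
By Fermat: 26^{28} ≡ 1 (mod 29). So 26^{30} = 26^{28} · 26^{2} ≡ 26^{2} ≡ 9 (mod 29)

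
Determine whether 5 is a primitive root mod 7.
ord_7(5) divides 6. For each prime q|6: 5^{3}≡6, 5^{2}≡4, none ≡ 1. So 5 has order 6 and is a primitive root mod 7.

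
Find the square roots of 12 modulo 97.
The square roots of 12 mod 97 are 77 and 20. Verify: 77² = 5929 ≡ 12 mod 97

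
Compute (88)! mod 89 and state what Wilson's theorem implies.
(88)! mod 89 = 88. Since this equals -1 (mod 89), Wilson confirms 89 is prime.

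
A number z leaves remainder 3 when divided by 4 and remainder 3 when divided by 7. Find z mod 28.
M = 4 × 7 = 28. M₁ = 7, y₁ ≡ 3 mod 4. M₂ = 4, y₂ ≡ 2 mod 7. z = 3×7×3 + 3×4×2 ≡ 3 mod 28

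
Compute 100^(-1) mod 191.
Since 191 is prime, by Fermat 100^(-1) ≡ 100^{189} ≡ 170 mod 191. Verify: 100 × 170 = 17000 ≡ 1 mod 191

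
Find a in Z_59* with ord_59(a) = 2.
58 has order 2 mod 59 since 58^{2} ≡ 1 (mod 59) and no smaller power works.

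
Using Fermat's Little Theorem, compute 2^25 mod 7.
By Fermat: 2^{6} ≡ 1 mod 7. 25 = 4×6 + 1. So 2^{25} ≡ 2^{1} ≡ 2 mod 7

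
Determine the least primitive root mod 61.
g = 2. Powers: [2, 4, 8, 16, 32, 3, ...] generates all 60 non-zero residues.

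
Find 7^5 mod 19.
By repeated squaring mod 19: 7^{1}≡7, 7^{2}≡11, 7^{4}≡7. Then 7^{5} = 7^{4+1} ≡ 7 × 7 ≡ 11 mod 19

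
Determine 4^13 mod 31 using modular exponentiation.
By repeated squaring mod 31: 4^{1}≡4, 4^{2}≡16, 4^{4}≡8, 4^{8}≡2. Then 4^{13} = 4^{8+4+1} ≡ 2 × 8 × 4 ≡ 2 mod 31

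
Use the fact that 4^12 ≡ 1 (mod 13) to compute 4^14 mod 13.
By Fermat: 4^{12} ≡ 1 (mod 13). So 4^{14} = 4^{12} · 4^{2} ≡ 4^{2} ≡ 3 (mod 13)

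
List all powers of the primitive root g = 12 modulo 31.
12^1, 12^2, ..., 12^{30} mod 31: [12, 20, 23, 28, 26, 2, 24, 9, 15, 25, 21, 4, 17, 18, 30, 19, 11, 8, 3, 5, 29, 7, 22, 16, 6, 10, 27, 14, 13, 1]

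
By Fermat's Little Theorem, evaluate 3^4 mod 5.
By Fermat's Little Theorem, 3^{4} ≡ 1 mod 5 since 5 is prime and gcd(3, 5) = 1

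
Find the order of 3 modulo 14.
Powers of 3 mod 14: 3^1≡3, 3^2≡9, 3^3≡13, 3^4≡11, 3^5≡5, 3^6≡1. So the order of 3 is 6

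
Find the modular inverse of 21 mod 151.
Since 151 is prime, by Fermat 21^(-1) ≡ 21^{149} ≡ 36 (mod 151). Verify: 21 × 36 = 756 ≡ 1 (mod 151)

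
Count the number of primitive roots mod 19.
A prime p has φ(p-1) primitive roots; here φ(18) = 6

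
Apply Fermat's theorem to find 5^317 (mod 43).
By Fermat: 5^{42} ≡ 1 (mod 43). 317 ≡ 23 (mod 42). So 5^{317} ≡ 5^{23} ≡ 18 (mod 43)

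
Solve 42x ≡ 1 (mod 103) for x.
Since 103 is prime, by Fermat 42^(-1) ≡ 42^{101} ≡ 27 (mod 103). Verify: 42 × 27 = 1134 ≡ 1 (mod 103)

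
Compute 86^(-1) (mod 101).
Since 101 is prime, by Fermat 86^(-1) ≡ 86^{99} ≡ 74 (mod 101). Verify: 86 × 74 = 6364 ≡ 1 (mod 101)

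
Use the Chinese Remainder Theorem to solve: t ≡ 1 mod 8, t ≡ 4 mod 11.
M = 8 × 11 = 88. M₁ = 11, y₁ ≡ 3 mod 8. M₂ = 8, y₂ ≡ 7 mod 11. t = 1×11×3 + 4×8×7 ≡ 81 mod 88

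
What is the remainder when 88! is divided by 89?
By Wilson's theorem, (88)! ≡ -1 ≡ 88 mod 89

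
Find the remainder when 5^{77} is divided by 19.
By Fermat: 5^{18} ≡ 1 (mod 19). 77 = 4×18 + 5. So 5^{77} ≡ 5^{5} ≡ 9 (mod 19)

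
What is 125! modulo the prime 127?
(126)! = (125)! × (126) ≡ -1 mod 127. So (125)! ≡ -1 × (126)^(-1) ≡ (-1)×(-1) = 1 mod 127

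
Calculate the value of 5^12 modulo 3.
Using Fermat: 5^{2} ≡ 1 mod 3. 12 ≡ 0 mod 2. So 5^{12} ≡ 5^{0} ≡ 1 mod 3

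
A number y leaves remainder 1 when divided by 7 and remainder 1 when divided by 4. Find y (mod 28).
M = 7 × 4 = 28. M₁ = 4, y₁ ≡ 2 (mod 7). M₂ = 7, y₂ ≡ 3 (mod 4). y = 1×4×2 + 1×7×3 ≡ 1 (mod 28)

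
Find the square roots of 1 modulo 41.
The square roots of 1 mod 41 are 1 and 40. Verify: 1² = 1 ≡ 1 (mod 41)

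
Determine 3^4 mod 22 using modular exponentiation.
3^{4} = 81 ≡ 15 mod 22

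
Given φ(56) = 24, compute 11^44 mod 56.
By Euler: 11^{24} ≡ 1 (mod 56) since gcd(11, 56) = 1. 44 = 1×24 + 20. So 11^{44} ≡ 11^{20} ≡ 9 (mod 56)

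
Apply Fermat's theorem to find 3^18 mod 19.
By Fermat's Little Theorem, 3^{18} ≡ 1 mod 19 since 19 is prime and gcd(3, 19) = 1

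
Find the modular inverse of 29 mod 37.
Since 37 is prime, by Fermat 29^(-1) ≡ 29^{35} ≡ 23 mod 37. Verify: 29 × 23 = 667 ≡ 1 mod 37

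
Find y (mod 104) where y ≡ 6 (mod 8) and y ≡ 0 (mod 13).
M = 8 × 13 = 104. M₁ = 13, y₁ ≡ 5 (mod 8). M₂ = 8, y₂ ≡ 5 (mod 13). y = 6×13×5 + 0×8×5 ≡ 78 (mod 104)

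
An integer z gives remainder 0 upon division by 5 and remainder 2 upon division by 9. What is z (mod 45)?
M = 5 × 9 = 45. M₁ = 9, y₁ ≡ 4 (mod 5). M₂ = 5, y₂ ≡ 2 (mod 9). z = 0×9×4 + 2×5×2 ≡ 20 (mod 45)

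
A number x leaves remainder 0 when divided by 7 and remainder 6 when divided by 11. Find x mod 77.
M = 7 × 11 = 77. M₁ = 11, y₁ ≡ 2 mod 7. M₂ = 7, y₂ ≡ 8 mod 11. x = 0×11×2 + 6×7×8 ≡ 28 mod 77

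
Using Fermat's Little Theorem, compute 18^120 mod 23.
By Fermat: 18^{22} ≡ 1 mod 23. 120 = 5×22 + 10. So 18^{120} ≡ 18^{10} ≡ 9 mod 23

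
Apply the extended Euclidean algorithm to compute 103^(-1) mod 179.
Extended GCD: 103(73) + 179(-42) = 1. So 103^(-1) ≡ 73 mod 179. Verify: 103 × 73 = 7519 ≡ 1 mod 179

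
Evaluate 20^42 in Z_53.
By repeated squaring (mod 53): 20^{1}≡20, 20^{2}≡29, 20^{4}≡46, 20^{8}≡49, 20^{16}≡16, 20^{32}≡44. Then 20^{42} = 20^{32+8+2} ≡ 44 × 49 × 29 ≡ 37 (mod 53)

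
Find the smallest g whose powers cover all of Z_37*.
g = 2. For each prime q|36: 2^{18}≡36, 2^{12}≡26, none ≡ 1, so ord_37(2) = 36 and 2 is a primitive root.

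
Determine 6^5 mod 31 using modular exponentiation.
By repeated squaring mod 31: 6^{1}≡6, 6^{2}≡5, 6^{4}≡25. Then 6^{5} = 6^{4+1} ≡ 25 × 6 ≡ 26 mod 31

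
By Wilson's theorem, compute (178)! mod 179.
By Wilson's theorem, (178)! ≡ -1 ≡ 178 mod 179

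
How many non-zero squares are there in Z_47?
Exactly half the non-zero residues mod a prime are QRs: (47-1)/2 = 23.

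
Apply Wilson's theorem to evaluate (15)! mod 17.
(16)! = (15)! × (16) ≡ -1 (mod 17). So (15)! ≡ -1 × (16)^(-1) ≡ (-1)×(-1) = 1 (mod 17)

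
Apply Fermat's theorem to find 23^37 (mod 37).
By Fermat: 23^{36} ≡ 1 (mod 37). So 23^{37} = 23^{36} · 23^{1} ≡ 23^{1} ≡ 23 (mod 37)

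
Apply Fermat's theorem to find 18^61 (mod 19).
By Fermat: 18^{18} ≡ 1 (mod 19). 61 = 3×18 + 7. So 18^{61} ≡ 18^{7} ≡ 18 (mod 19)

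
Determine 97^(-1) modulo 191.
Since 191 is prime, by Fermat 97^(-1) ≡ 97^{189} ≡ 128 mod 191. Verify: 97 × 128 = 12416 ≡ 1 mod 191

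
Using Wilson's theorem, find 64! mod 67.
(66)! = (64)! × (65) × (66) ≡ -1 mod 67. So (64)! ≡ -1 × [(66)(65)]^(-1) ≡ 33 mod 67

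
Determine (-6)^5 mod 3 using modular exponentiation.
By repeated squaring (mod 3): (-6)^{1}≡0, (-6)^{2}≡0, (-6)^{4}≡0. Then (-6)^{5} = (-6)^{4+1} ≡ 0 × 0 ≡ 0 (mod 3)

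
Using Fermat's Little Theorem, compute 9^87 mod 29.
By Fermat: 9^{28} ≡ 1 mod 29. 87 = 3×28 + 3. So 9^{87} ≡ 9^{3} ≡ 4 mod 29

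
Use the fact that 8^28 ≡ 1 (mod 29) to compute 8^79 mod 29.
By Fermat: 8^{28} ≡ 1 (mod 29). 79 = 2×28 + 23. So 8^{79} ≡ 8^{23} ≡ 14 (mod 29)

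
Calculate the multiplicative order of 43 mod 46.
Powers of 43 mod 46: 43^1≡43, 43^2≡9, 43^3≡19, 43^4≡35, 43^5≡33, 43^6≡39, 43^7≡21, 43^8≡29, 43^9≡5, 43^10≡31, 43^11≡45, 43^12≡3, 43^13≡37, 43^14≡27, 43^15≡11, 43^16≡13, 43^17≡7, 43^18≡25, 43^19≡17, 43^20≡41, 43^21≡15, 43^22≡1. So the order of 43 is 22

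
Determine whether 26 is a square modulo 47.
By Euler's criterion: 26^{23} ≡ 46 mod 47. Since this equals -1 (≡ 46), 26 is not a QR.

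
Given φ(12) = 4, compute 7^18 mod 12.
By Euler: 7^{4} ≡ 1 (mod 12) since gcd(7, 12) = 1. 18 = 4×4 + 2. So 7^{18} ≡ 7^{2} ≡ 1 (mod 12)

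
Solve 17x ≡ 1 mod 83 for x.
Since 83 is prime, by Fermat 17^(-1) ≡ 17^{81} ≡ 44 mod 83. Verify: 17 × 44 = 748 ≡ 1 mod 83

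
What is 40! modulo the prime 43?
(42)! = (40)! × (41) × (42) ≡ -1 mod 43. So (40)! ≡ -1 × [(42)(41)]^(-1) ≡ 21 mod 43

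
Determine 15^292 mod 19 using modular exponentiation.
Using Fermat: 15^{18} ≡ 1 mod 19. 292 ≡ 4 mod 18. So 15^{292} ≡ 15^{4} ≡ 9 mod 19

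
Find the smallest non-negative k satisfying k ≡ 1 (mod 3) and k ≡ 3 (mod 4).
M = 3 × 4 = 12. M₁ = 4, y₁ ≡ 1 (mod 3). M₂ = 3, y₂ ≡ 3 (mod 4). k = 1×4×1 + 3×3×3 ≡ 7 (mod 12)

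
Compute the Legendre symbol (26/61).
(26/61) = 26^{30} mod 61 = -1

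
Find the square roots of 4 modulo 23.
The square roots of 4 mod 23 are 2 and 21. Verify: 2² = 4 ≡ 4 (mod 23)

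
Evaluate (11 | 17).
(11/17) = 11^{8} mod 17 = -1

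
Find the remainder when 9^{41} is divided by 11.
By Fermat: 9^{10} ≡ 1 (mod 11). 41 = 4×10 + 1. So 9^{41} ≡ 9^{1} ≡ 9 (mod 11)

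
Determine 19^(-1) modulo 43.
Since 43 is prime, by Fermat 19^(-1) ≡ 19^{41} ≡ 34 (mod 43). Verify: 19 × 34 = 646 ≡ 1 (mod 43)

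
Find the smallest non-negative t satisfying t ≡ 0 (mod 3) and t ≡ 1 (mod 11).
M = 3 × 11 = 33. M₁ = 11, y₁ ≡ 2 (mod 3). M₂ = 3, y₂ ≡ 4 (mod 11). t = 0×11×2 + 1×3×4 ≡ 12 (mod 33)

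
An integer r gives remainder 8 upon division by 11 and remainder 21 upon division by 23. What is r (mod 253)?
M = 11 × 23 = 253. M₁ = 23, y₁ ≡ 1 (mod 11). M₂ = 11, y₂ ≡ 21 (mod 23). r = 8×23×1 + 21×11×21 ≡ 228 (mod 253)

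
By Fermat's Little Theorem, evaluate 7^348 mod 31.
By Fermat: 7^{30} ≡ 1 mod 31. 348 ≡ 18 mod 30. So 7^{348} ≡ 7^{18} ≡ 2 mod 31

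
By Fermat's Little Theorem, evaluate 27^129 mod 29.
By Fermat: 27^{28} ≡ 1 mod 29. 129 = 4×28 + 17. So 27^{129} ≡ 27^{17} ≡ 8 mod 29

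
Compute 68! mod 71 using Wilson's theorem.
(70)! = (68)! × (69) × (70) ≡ -1 mod 71. So (68)! ≡ -1 × [(70)(69)]^(-1) ≡ 35 mod 71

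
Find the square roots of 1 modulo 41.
The square roots of 1 mod 41 are 1 and 40. Verify: 1² = 1 ≡ 1 mod 41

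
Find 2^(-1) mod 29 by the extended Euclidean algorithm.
Extended GCD: 2(-14) + 29(1) = 1. So 2^(-1) ≡ -14 ≡ 15 mod 29. Verify: 2 × 15 = 30 ≡ 1 mod 29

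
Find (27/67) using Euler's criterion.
(27/67) = 27^{33} mod 67 = -1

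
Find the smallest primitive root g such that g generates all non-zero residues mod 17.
g = 3. Powers: [3, 9, 10, 13, 5, 15, 11, 16, ...] generates all 16 non-zero residues.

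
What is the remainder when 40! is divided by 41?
By Wilson's theorem, (40)! ≡ -1 ≡ 40 mod 41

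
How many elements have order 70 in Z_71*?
A prime p has φ(p-1) primitive roots; here φ(70) = 24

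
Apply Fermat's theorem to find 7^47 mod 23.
By Fermat: 7^{22} ≡ 1 mod 23. 47 = 2×22 + 3. So 7^{47} ≡ 7^{3} ≡ 21 mod 23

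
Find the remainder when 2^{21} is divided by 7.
By Fermat: 2^{6} ≡ 1 (mod 7). 21 = 3×6 + 3. So 2^{21} ≡ 2^{3} ≡ 1 (mod 7)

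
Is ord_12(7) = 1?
Powers of 7 mod 12: 7^1≡7, 7^2≡1. 7^1≡7≢1, so ord ≠ 1. No, the actual order is 2.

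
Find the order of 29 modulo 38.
Powers of 29 mod 38: 29^1≡29, 29^2≡5, 29^3≡31, 29^4≡25, 29^5≡3, 29^6≡11, 29^7≡15, 29^8≡17, 29^9≡37, 29^10≡9, 29^11≡33, 29^12≡7, 29^13≡13, 29^14≡35, 29^15≡27, 29^16≡23, 29^17≡21, 29^18≡1. ord_38(29) = 18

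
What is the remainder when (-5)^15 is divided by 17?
By repeated squaring (mod 17): (-5)^{1}≡12, (-5)^{2}≡8, (-5)^{4}≡13, (-5)^{8}≡16. Then (-5)^{15} = (-5)^{8+4+2+1} ≡ 16 × 13 × 8 × 12 ≡ 10 (mod 17)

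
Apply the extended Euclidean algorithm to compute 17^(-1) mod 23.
Extended GCD: 17(-4) + 23(3) = 1. So 17^(-1) ≡ -4 ≡ 19 (mod 23). Verify: 17 × 19 = 323 ≡ 1 (mod 23)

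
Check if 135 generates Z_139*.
ord_139(135) divides 138. For each prime q|138: 135^{69}≡138, 135^{46}≡42, 135^{6}≡65, none ≡ 1. So 135 has order 138 and is a primitive root mod 139.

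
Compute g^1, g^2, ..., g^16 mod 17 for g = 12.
12^1, 12^2, ..., 12^{16} mod 17: [12, 8, 11, 13, 3, 2, 7, 16, 5, 9, 6, 4, 14, 15, 10, 1]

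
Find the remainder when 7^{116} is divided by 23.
By Fermat: 7^{22} ≡ 1 (mod 23). 116 = 5×22 + 6. So 7^{116} ≡ 7^{6} ≡ 4 (mod 23)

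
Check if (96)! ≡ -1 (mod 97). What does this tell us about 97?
(96)! mod 97 = 96. Since this equals -1 (mod 97), Wilson confirms 97 is prime.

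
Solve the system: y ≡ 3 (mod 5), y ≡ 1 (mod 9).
M = 5 × 9 = 45. M₁ = 9, y₁ ≡ 4 (mod 5). M₂ = 5, y₂ ≡ 2 (mod 9). y = 3×9×4 + 1×5×2 ≡ 28 (mod 45)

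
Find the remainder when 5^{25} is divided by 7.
By Fermat: 5^{6} ≡ 1 (mod 7). 25 = 4×6 + 1. So 5^{25} ≡ 5^{1} ≡ 5 (mod 7)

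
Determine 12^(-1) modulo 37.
Since 37 is prime, by Fermat 12^(-1) ≡ 12^{35} ≡ 34 mod 37. Verify: 12 × 34 = 408 ≡ 1 mod 37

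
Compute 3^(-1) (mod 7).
Since 7 is prime, by Fermat 3^(-1) ≡ 3^{5} ≡ 5 (mod 7). Verify: 3 × 5 = 15 ≡ 1 (mod 7)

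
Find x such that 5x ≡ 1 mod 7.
Since 7 is prime, by Fermat 5^(-1) ≡ 5^{5} ≡ 3 mod 7. Verify: 5 × 3 = 15 ≡ 1 mod 7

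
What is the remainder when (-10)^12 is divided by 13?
Using Fermat: (-10)^{12} ≡ 1 (mod 13). 12 ≡ 0 (mod 12). So (-10)^{12} ≡ (-10)^{0} ≡ 1 (mod 13)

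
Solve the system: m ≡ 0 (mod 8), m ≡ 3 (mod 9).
M = 8 × 9 = 72. M₁ = 9, y₁ ≡ 1 (mod 8). M₂ = 8, y₂ ≡ 8 (mod 9). m = 0×9×1 + 3×8×8 ≡ 48 (mod 72)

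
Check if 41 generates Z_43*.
41^{7} ≡ 1 (mod 43) and 7 < 42, so ord_43(41) = 7 ≠ 42 and 41 is not a primitive root.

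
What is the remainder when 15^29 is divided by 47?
By repeated squaring mod 47: 15^{1}≡15, 15^{2}≡37, 15^{4}≡6, 15^{8}≡36, 15^{16}≡27. Then 15^{29} = 15^{16+8+4+1} ≡ 27 × 36 × 6 × 15 ≡ 13 mod 47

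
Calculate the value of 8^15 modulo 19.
By repeated squaring mod 19: 8^{1}≡8, 8^{2}≡7, 8^{4}≡11, 8^{8}≡7. Then 8^{15} = 8^{8+4+2+1} ≡ 7 × 11 × 7 × 8 ≡ 18 mod 19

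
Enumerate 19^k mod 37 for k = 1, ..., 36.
19^1, 19^2, ..., 19^{36} mod 37: [19, 28, 14, 7, 22, 11, 24, 12, 6, 3, 20, 10, 5, 21, 29, 33, 35, 36, 18, 9, 23, 30, 15, 26, 13, 25, 31, 34, 17, 27, 32, 16, 8, 4, 2, 1]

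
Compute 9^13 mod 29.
By repeated squaring (mod 29): 9^{1}≡9, 9^{2}≡23, 9^{4}≡7, 9^{8}≡20. Then 9^{13} = 9^{8+4+1} ≡ 20 × 7 × 9 ≡ 13 (mod 29)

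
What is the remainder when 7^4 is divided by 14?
7^{4} = 2401 ≡ 7 mod 14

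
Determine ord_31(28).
Powers of 28 mod 31: 28^1≡28, 28^2≡9, 28^3≡4, 28^4≡19, 28^5≡5, 28^6≡16, 28^7≡14, 28^8≡20, 28^9≡2, 28^10≡25, 28^11≡18, 28^12≡8, 28^13≡7, 28^14≡10, 28^15≡1. Order = 15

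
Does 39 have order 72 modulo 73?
ord_73(39) divides 72. For each prime q|72: 39^{36}≡72, 39^{24}≡64, none ≡ 1. So 39 has order 72 and is a primitive root mod 73.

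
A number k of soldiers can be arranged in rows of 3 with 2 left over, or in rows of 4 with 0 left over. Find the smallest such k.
M = 3 × 4 = 12. M₁ = 4, y₁ ≡ 1 mod 3. M₂ = 3, y₂ ≡ 3 mod 4. k = 2×4×1 + 0×3×3 ≡ 8 mod 12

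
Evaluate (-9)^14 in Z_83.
By repeated squaring (mod 83): (-9)^{1}≡74, (-9)^{2}≡81, (-9)^{4}≡4, (-9)^{8}≡16. Then (-9)^{14} = (-9)^{8+4+2} ≡ 16 × 4 × 81 ≡ 38 (mod 83)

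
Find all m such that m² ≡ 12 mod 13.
The square roots of 12 mod 13 are 8 and 5. Verify: 8² = 64 ≡ 12 mod 13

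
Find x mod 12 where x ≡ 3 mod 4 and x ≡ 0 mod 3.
M = 4 × 3 = 12. M₁ = 3, y₁ ≡ 3 mod 4. M₂ = 4, y₂ ≡ 1 mod 3. x = 3×3×3 + 0×4×1 ≡ 3 mod 12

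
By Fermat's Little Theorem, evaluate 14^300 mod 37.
By Fermat: 14^{36} ≡ 1 (mod 37). 300 ≡ 12 (mod 36). So 14^{300} ≡ 14^{12} ≡ 1 (mod 37)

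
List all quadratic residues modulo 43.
Quadratic residues modulo 43: {1, 4, 6, 9, 10, 11, 13, 14, 15, 16, 17, 21, 23, 24, 25, 31, 35, 36, 38, 40, 41}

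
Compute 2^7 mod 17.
By repeated squaring mod 17: 2^{1}≡2, 2^{2}≡4, 2^{4}≡16. Then 2^{7} = 2^{4+2+1} ≡ 16 × 4 × 2 ≡ 9 mod 17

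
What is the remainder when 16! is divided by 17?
By Wilson's theorem, (16)! ≡ -1 ≡ 16 mod 17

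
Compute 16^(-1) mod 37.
Since 37 is prime, by Fermat 16^(-1) ≡ 16^{35} ≡ 7 mod 37. Verify: 16 × 7 = 112 ≡ 1 mod 37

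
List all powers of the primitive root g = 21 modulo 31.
21^1, 21^2, ..., 21^{30} mod 31: [21, 7, 23, 18, 6, 2, 11, 14, 15, 5, 12, 4, 22, 28, 30, 10, 24, 8, 13, 25, 29, 20, 17, 16, 26, 19, 27, 9, 3, 1]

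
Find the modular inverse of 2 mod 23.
Since 23 is prime, by Fermat 2^(-1) ≡ 2^{21} ≡ 12 mod 23. Verify: 2 × 12 = 24 ≡ 1 mod 23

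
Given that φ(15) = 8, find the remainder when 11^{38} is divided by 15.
By Euler: 11^{8} ≡ 1 mod 15 since gcd(11, 15) = 1. 38 = 4×8 + 6. So 11^{38} ≡ 11^{6} ≡ 1 mod 15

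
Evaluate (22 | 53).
(22/53) = 22^{26} mod 53 = -1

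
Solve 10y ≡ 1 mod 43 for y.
Since 43 is prime, by Fermat 10^(-1) ≡ 10^{41} ≡ 13 mod 43. Verify: 10 × 13 = 130 ≡ 1 mod 43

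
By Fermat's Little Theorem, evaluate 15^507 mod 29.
By Fermat: 15^{28} ≡ 1 mod 29. 507 ≡ 3 mod 28. So 15^{507} ≡ 15^{3} ≡ 11 mod 29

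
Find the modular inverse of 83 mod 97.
Since 97 is prime, by Fermat 83^(-1) ≡ 83^{95} ≡ 90 mod 97. Verify: 83 × 90 = 7470 ≡ 1 mod 97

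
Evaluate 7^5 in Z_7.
By repeated squaring (mod 7): 7^{1}≡0, 7^{2}≡0, 7^{4}≡0. Then 7^{5} = 7^{4+1} ≡ 0 × 0 ≡ 0 (mod 7)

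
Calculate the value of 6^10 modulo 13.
By repeated squaring mod 13: 6^{1}≡6, 6^{2}≡10, 6^{4}≡9, 6^{8}≡3. Then 6^{10} = 6^{8+2} ≡ 3 × 10 ≡ 4 mod 13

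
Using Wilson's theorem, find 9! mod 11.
(10)! = (9)! × (10) ≡ -1 mod 11. So (9)! ≡ -1 × (10)^(-1) ≡ (-1)×(-1) = 1 mod 11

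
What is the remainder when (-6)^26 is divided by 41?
By repeated squaring mod 41: (-6)^{1}≡35, (-6)^{2}≡36, (-6)^{4}≡25, (-6)^{8}≡10, (-6)^{16}≡18. Then (-6)^{26} = (-6)^{16+8+2} ≡ 18 × 10 × 36 ≡ 2 mod 41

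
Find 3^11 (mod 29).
By repeated squaring (mod 29): 3^{1}≡3, 3^{2}≡9, 3^{4}≡23, 3^{8}≡7. Then 3^{11} = 3^{8+2+1} ≡ 7 × 9 × 3 ≡ 15 (mod 29)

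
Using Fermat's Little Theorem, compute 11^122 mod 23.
By Fermat: 11^{22} ≡ 1 mod 23. 122 = 5×22 + 12. So 11^{122} ≡ 11^{12} ≡ 12 mod 23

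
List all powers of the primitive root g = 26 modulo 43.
26^1, 26^2, ..., 26^{42} mod 43: [26, 31, 32, 15, 3, 35, 7, 10, 2, 9, 19, 21, 30, 6, 27, 14, 20, 4, 18, 38, 42, 17, 12, 11, 28, 40, 8, 36, 33, 41, 34, 24, 22, 13, 37, 16, 29, 23, 39, 25, 5, 1]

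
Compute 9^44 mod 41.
Using Fermat: 9^{40} ≡ 1 (mod 41). 44 ≡ 4 (mod 40). So 9^{44} ≡ 9^{4} ≡ 1 (mod 41)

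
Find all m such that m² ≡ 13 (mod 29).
The square roots of 13 mod 29 are 10 and 19. Verify: 10² = 100 ≡ 13 (mod 29)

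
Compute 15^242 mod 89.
Using Fermat: 15^{88} ≡ 1 (mod 89). 242 ≡ 66 (mod 88). So 15^{242} ≡ 15^{66} ≡ 34 (mod 89)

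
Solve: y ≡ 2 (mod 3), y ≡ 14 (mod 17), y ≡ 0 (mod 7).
M = 3 × 17 × 7 = 357. M₁ = 119, y₁ ≡ 2 (mod 3). M₂ = 21, y₂ ≡ 13 (mod 17). M₃ = 51, y₃ ≡ 4 (mod 7). y = 2×119×2 + 14×21×13 + 0×51×4 ≡ 14 (mod 357)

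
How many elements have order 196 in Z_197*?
Number of primitive roots mod 197 = φ(p-1) = φ(196) = 84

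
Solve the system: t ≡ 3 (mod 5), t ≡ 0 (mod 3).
M = 5 × 3 = 15. M₁ = 3, y₁ ≡ 2 (mod 5). M₂ = 5, y₂ ≡ 2 (mod 3). t = 3×3×2 + 0×5×2 ≡ 3 (mod 15)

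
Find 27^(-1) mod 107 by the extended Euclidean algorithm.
Extended GCD: 27(4) + 107(-1) = 1. So 27^(-1) ≡ 4 mod 107. Verify: 27 × 4 = 108 ≡ 1 mod 107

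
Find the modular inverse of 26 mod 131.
Since 131 is prime, by Fermat 26^(-1) ≡ 26^{129} ≡ 126 mod 131. Verify: 26 × 126 = 3276 ≡ 1 mod 131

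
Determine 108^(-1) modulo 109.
Since 109 is prime, by Fermat 108^(-1) ≡ 108^{107} ≡ 108 (mod 109). Verify: 108 × 108 = 11664 ≡ 1 (mod 109)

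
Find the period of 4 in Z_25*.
Powers of 4 mod 25: 4^1≡4, 4^2≡16, 4^3≡14, 4^4≡6, 4^5≡24, 4^6≡21, 4^7≡9, 4^8≡11, 4^9≡19, 4^10≡1. So the order of 4 is 10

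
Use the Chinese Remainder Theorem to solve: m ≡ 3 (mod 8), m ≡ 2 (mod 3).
M = 8 × 3 = 24. M₁ = 3, y₁ ≡ 3 (mod 8). M₂ = 8, y₂ ≡ 2 (mod 3). m = 3×3×3 + 2×8×2 ≡ 11 (mod 24)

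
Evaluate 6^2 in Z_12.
6^{2} = 36 ≡ 0 mod 12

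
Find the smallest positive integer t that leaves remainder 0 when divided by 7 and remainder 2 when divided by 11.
M = 7 × 11 = 77. M₁ = 11, y₁ ≡ 2 mod 7. M₂ = 7, y₂ ≡ 8 mod 11. t = 0×11×2 + 2×7×8 ≡ 35 mod 77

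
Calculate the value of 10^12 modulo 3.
Using Fermat: 10^{2} ≡ 1 mod 3. 12 ≡ 0 mod 2. So 10^{12} ≡ 10^{0} ≡ 1 mod 3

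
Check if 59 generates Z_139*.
59^{46} ≡ 1 mod 139 and 46 < 138, so ord_139(59) = 46 ≠ 138 and 59 is not a primitive root.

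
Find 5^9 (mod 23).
By repeated squaring (mod 23): 5^{1}≡5, 5^{2}≡2, 5^{4}≡4, 5^{8}≡16. Then 5^{9} = 5^{8+1} ≡ 16 × 5 ≡ 11 (mod 23)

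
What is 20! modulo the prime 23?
(22)! = (20)! × (21) × (22) ≡ -1 (mod 23). So (20)! ≡ -1 × [(22)(21)]^(-1) ≡ 11 (mod 23)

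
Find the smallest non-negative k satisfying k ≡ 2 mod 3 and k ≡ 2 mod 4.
M = 3 × 4 = 12. M₁ = 4, y₁ ≡ 1 mod 3. M₂ = 3, y₂ ≡ 3 mod 4. k = 2×4×1 + 2×3×3 ≡ 2 mod 12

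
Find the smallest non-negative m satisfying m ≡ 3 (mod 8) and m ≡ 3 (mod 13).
M = 8 × 13 = 104. M₁ = 13, y₁ ≡ 5 (mod 8). M₂ = 8, y₂ ≡ 5 (mod 13). m = 3×13×5 + 3×8×5 ≡ 3 (mod 104)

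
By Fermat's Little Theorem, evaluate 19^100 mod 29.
By Fermat: 19^{28} ≡ 1 mod 29. 100 = 3×28 + 16. So 19^{100} ≡ 19^{16} ≡ 16 mod 29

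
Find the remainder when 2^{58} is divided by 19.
By Fermat: 2^{18} ≡ 1 (mod 19). 58 = 3×18 + 4. So 2^{58} ≡ 2^{4} ≡ 16 (mod 19)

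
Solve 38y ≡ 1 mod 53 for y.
Since 53 is prime, by Fermat 38^(-1) ≡ 38^{51} ≡ 7 mod 53. Verify: 38 × 7 = 266 ≡ 1 mod 53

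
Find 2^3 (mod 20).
2^{3} = 8 ≡ 8 (mod 20)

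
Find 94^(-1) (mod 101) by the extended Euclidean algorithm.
Extended GCD: 94(-29) + 101(27) = 1. So 94^(-1) ≡ -29 ≡ 72 (mod 101). Verify: 94 × 72 = 6768 ≡ 1 (mod 101)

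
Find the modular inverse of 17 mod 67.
Since 67 is prime, by Fermat 17^(-1) ≡ 17^{65} ≡ 4 (mod 67). Verify: 17 × 4 = 68 ≡ 1 (mod 67)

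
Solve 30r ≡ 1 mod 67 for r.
Since 67 is prime, by Fermat 30^(-1) ≡ 30^{65} ≡ 38 mod 67. Verify: 30 × 38 = 1140 ≡ 1 mod 67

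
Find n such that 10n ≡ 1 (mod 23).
Since 23 is prime, by Fermat 10^(-1) ≡ 10^{21} ≡ 7 (mod 23). Verify: 10 × 7 = 70 ≡ 1 (mod 23)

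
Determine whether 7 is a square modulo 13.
By Euler's criterion: 7^{6} ≡ 12 mod 13. Since this equals -1 (≡ 12), 7 is not a QR.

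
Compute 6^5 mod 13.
By repeated squaring mod 13: 6^{1}≡6, 6^{2}≡10, 6^{4}≡9. Then 6^{5} = 6^{4+1} ≡ 9 × 6 ≡ 2 mod 13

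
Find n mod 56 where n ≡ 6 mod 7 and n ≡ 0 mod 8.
M = 7 × 8 = 56. M₁ = 8, y₁ ≡ 1 mod 7. M₂ = 7, y₂ ≡ 7 mod 8. n = 6×8×1 + 0×7×7 ≡ 48 mod 56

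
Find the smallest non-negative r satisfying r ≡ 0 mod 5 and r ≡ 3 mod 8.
M = 5 × 8 = 40. M₁ = 8, y₁ ≡ 2 mod 5. M₂ = 5, y₂ ≡ 5 mod 8. r = 0×8×2 + 3×5×5 ≡ 35 mod 40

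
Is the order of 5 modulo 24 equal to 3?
Powers of 5 mod 24: 5^1≡5, 5^2≡1. Already 5^2≡1, so the order is 2 < 3. No, the actual order is 2.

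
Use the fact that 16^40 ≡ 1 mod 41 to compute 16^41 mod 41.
By Fermat: 16^{40} ≡ 1 mod 41. So 16^{41} = 16^{40} · 16^{1} ≡ 16^{1} ≡ 16 mod 41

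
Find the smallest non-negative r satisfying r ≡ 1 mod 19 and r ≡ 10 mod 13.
M = 19 × 13 = 247. M₁ = 13, y₁ ≡ 3 mod 19. M₂ = 19, y₂ ≡ 11 mod 13. r = 1×13×3 + 10×19×11 ≡ 153 mod 247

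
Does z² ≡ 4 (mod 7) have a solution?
By Euler's criterion: 4^{3} ≡ 1 (mod 7). Since this equals 1, 4 is a QR.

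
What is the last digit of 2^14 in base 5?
Using Fermat: 2^{4} ≡ 1 mod 5. 14 ≡ 2 mod 4. So 2^{14} ≡ 2^{2} ≡ 4 mod 5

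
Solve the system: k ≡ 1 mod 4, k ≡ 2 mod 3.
M = 4 × 3 = 12. M₁ = 3, y₁ ≡ 3 mod 4. M₂ = 4, y₂ ≡ 1 mod 3. k = 1×3×3 + 2×4×1 ≡ 5 mod 12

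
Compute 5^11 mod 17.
By repeated squaring mod 17: 5^{1}≡5, 5^{2}≡8, 5^{4}≡13, 5^{8}≡16. Then 5^{11} = 5^{8+2+1} ≡ 16 × 8 × 5 ≡ 11 mod 17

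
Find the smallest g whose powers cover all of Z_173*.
g = 2. For each prime q|172: 2^{86}≡172, 2^{4}≡16, none ≡ 1, so ord_173(2) = 172 and 2 is a primitive root.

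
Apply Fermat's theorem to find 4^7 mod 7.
By Fermat: 4^{6} ≡ 1 mod 7. So 4^{7} = 4^{6} · 4^{1} ≡ 4^{1} ≡ 4 mod 7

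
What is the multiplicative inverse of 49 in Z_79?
Since 79 is prime, by Fermat 49^(-1) ≡ 49^{77} ≡ 50 (mod 79). Verify: 49 × 50 = 2450 ≡ 1 (mod 79)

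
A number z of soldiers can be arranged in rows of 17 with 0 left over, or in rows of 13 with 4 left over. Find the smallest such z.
M = 17 × 13 = 221. M₁ = 13, y₁ ≡ 4 mod 17. M₂ = 17, y₂ ≡ 10 mod 13. z = 0×13×4 + 4×17×10 ≡ 17 mod 221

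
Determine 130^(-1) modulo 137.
Since 137 is prime, by Fermat 130^(-1) ≡ 130^{135} ≡ 39 mod 137. Verify: 130 × 39 = 5070 ≡ 1 mod 137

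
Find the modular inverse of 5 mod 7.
Since 7 is prime, by Fermat 5^(-1) ≡ 5^{5} ≡ 3 mod 7. Verify: 5 × 3 = 15 ≡ 1 mod 7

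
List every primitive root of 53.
There are φ(52) = 24 primitive roots mod 53: {2, 3, 5, 8, 12, 14, 18, 19, 20, 21, 22, 26, 27, 31, 32, 33, 34, 35, 39, 41, 45, 48, 50, 51}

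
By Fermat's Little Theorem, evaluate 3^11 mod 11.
By Fermat: 3^{10} ≡ 1 mod 11. So 3^{11} = 3^{10} · 3^{1} ≡ 3^{1} ≡ 3 mod 11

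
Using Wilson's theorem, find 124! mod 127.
(126)! = (124)! × (125) × (126) ≡ -1 (mod 127). So (124)! ≡ -1 × [(126)(125)]^(-1) ≡ 63 (mod 127)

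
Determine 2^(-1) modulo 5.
Since 5 is prime, by Fermat 2^(-1) ≡ 2^{3} ≡ 3 mod 5. Verify: 2 × 3 = 6 ≡ 1 mod 5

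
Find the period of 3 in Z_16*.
Powers of 3 mod 16: 3^1≡3, 3^2≡9, 3^3≡11, 3^4≡1. So the order of 3 is 4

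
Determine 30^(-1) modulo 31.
Since 31 is prime, by Fermat 30^(-1) ≡ 30^{29} ≡ 30 (mod 31). Verify: 30 × 30 = 900 ≡ 1 (mod 31)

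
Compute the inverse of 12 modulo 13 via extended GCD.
Extended GCD: 12(-1) + 13(1) = 1. So 12^(-1) ≡ -1 ≡ 12 (mod 13). Verify: 12 × 12 = 144 ≡ 1 (mod 13)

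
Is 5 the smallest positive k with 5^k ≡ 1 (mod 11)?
Powers of 5 mod 11: 5^1≡5, 5^2≡3, 5^3≡4, 5^4≡9, 5^5≡1. First k with 5^k≡1 is k=5. Yes, ord_11(5) = 5.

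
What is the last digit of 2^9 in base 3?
Using Fermat: 2^{2} ≡ 1 (mod 3). 9 ≡ 1 (mod 2). So 2^{9} ≡ 2^{1} ≡ 2 (mod 3)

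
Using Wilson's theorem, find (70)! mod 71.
By Wilson's theorem, (70)! ≡ -1 ≡ 70 (mod 71)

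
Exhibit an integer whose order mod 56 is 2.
13 has order 2 mod 56 since 13^{2} ≡ 1 (mod 56) and no smaller power works.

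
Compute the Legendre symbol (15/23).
(15/23) = 15^{11} mod 23 = -1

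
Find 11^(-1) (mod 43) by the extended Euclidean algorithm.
Extended GCD: 11(4) + 43(-1) = 1. So 11^(-1) ≡ 4 (mod 43). Verify: 11 × 4 = 44 ≡ 1 (mod 43)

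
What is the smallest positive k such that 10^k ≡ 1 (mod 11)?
Powers of 10 mod 11: 10^1≡10, 10^2≡1. ord_11(10) = 2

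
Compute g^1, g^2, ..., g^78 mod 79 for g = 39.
39^1, 39^2, ..., 39^{78} mod 79: [39, 20, 69, 5, 37, 21, 29, 25, 27, 26, 66, 46, 56, 51, 14, 72, 43, 18, 70, 44, 57, 11, 34, 62, 48, 55, 12, 73, 3, 38, 60, 49, 15, 32, 63, 8, 75, 2, 78, 40, 59, 10, 74, 42, 58, 50, 54, 52, 53, 13, 33, 23, 28, 65, 7, 36, 61, 9, 35, 22, 68, 45, 17, 31, 24, 67, 6, 76, 41, 19, 30, 64, 47, 16, 71, 4, 77, 1]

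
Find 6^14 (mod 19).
By repeated squaring (mod 19): 6^{1}≡6, 6^{2}≡17, 6^{4}≡4, 6^{8}≡16. Then 6^{14} = 6^{8+4+2} ≡ 16 × 4 × 17 ≡ 5 (mod 19)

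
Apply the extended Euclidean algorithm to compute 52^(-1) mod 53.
Extended GCD: 52(-1) + 53(1) = 1. So 52^(-1) ≡ -1 ≡ 52 (mod 53). Verify: 52 × 52 = 2704 ≡ 1 (mod 53)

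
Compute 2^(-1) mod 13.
Since 13 is prime, by Fermat 2^(-1) ≡ 2^{11} ≡ 7 mod 13. Verify: 2 × 7 = 14 ≡ 1 mod 13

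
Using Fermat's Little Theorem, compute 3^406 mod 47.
By Fermat: 3^{46} ≡ 1 (mod 47). 406 ≡ 38 (mod 46). So 3^{406} ≡ 3^{38} ≡ 42 (mod 47)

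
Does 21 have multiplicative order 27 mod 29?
Powers of 21 mod 29: 21^1≡21, 21^2≡6, 21^3≡10, 21^4≡7, 21^5≡2, 21^6≡13, 21^7≡12, 21^8≡20, 21^9≡14, 21^10≡4, 21^11≡26, 21^12≡24, 21^13≡11, 21^14≡28, 21^15≡8, 21^16≡23, 21^17≡19, 21^18≡22, 21^19≡27, 21^20≡16, 21^21≡17, 21^22≡9, 21^23≡15, 21^24≡25, 21^25≡3, 21^26≡5, 21^27≡18, 21^28≡1. 21^27≡18≢1, so ord ≠ 27. No, the actual order is 28.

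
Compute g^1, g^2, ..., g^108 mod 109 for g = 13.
13^1, 13^2, ..., 13^{108} mod 109: [13, 60, 17, 3, 39, 71, 51, 9, 8, 104, 44, 27, 24, 94, 23, 81, 72, 64, 69, 25, 107, 83, 98, 75, 103, 31, 76, 7, 91, 93, 10, 21, 55, 61, 30, 63, 56, 74, 90, 80, 59, 4, 52, 22, 68, 12, 47, 66, 95, 36, 32, 89, 67, 108, 96, 49, 92, 106, 70, 38, 58, 100, 101, 5, 65, 82, 85, 15, 86, 28, 37, 45, 40, 84, 2, 26, 11, 34, 6, 78, 33, 102, 18, 16, 99, 88, 54, 48, 79, 46, 53, 35, 19, 29, 50, 105, 57, 87, 41, 97, 62, 43, 14, 73, 77, 20, 42, 1]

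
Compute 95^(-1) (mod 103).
Since 103 is prime, by Fermat 95^(-1) ≡ 95^{101} ≡ 90 (mod 103). Verify: 95 × 90 = 8550 ≡ 1 (mod 103)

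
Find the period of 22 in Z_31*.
Powers of 22 mod 31: 22^1≡22, 22^2≡19, 22^3≡15, 22^4≡20, 22^5≡6, 22^6≡8, 22^7≡21, 22^8≡28, 22^9≡27, 22^10≡5, 22^11≡17, 22^12≡2, 22^13≡13, 22^14≡7, 22^15≡30, 22^16≡9, 22^17≡12, 22^18≡16, 22^19≡11, 22^20≡25, 22^21≡23, 22^22≡10, 22^23≡3, 22^24≡4, 22^25≡26, 22^26≡14, 22^27≡29, 22^28≡18, 22^29≡24, 22^30≡1. Order = 30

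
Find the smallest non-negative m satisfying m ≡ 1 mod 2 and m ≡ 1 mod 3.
M = 2 × 3 = 6. M₁ = 3, y₁ ≡ 1 mod 2. M₂ = 2, y₂ ≡ 2 mod 3. m = 1×3×1 + 1×2×2 ≡ 1 mod 6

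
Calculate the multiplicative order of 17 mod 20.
Powers of 17 mod 20: 17^1≡17, 17^2≡9, 17^3≡13, 17^4≡1. ord_20(17) = 4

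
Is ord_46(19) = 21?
Powers of 19 mod 46: 19^1≡19, 19^2≡39, 19^3≡5, 19^4≡3, 19^5≡11, 19^6≡25, 19^7≡15, 19^8≡9, 19^9≡33, 19^10≡29, 19^11≡45, 19^12≡27, 19^13≡7, 19^14≡41, 19^15≡43, 19^16≡35, 19^17≡21, 19^18≡31, 19^19≡37, 19^20≡13, 19^21≡17, 19^22≡1. 19^21≡17≢1, so ord ≠ 21. No, the actual order is 22.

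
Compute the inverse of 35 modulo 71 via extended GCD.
Extended GCD: 35(-2) + 71(1) = 1. So 35^(-1) ≡ -2 ≡ 69 (mod 71). Verify: 35 × 69 = 2415 ≡ 1 (mod 71)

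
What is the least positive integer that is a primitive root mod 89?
g = 3. For each prime q|88: 3^{44}≡88, 3^{8}≡64, none ≡ 1, so ord_89(3) = 88 and 3 is a primitive root.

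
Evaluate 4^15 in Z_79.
By repeated squaring mod 79: 4^{1}≡4, 4^{2}≡16, 4^{4}≡19, 4^{8}≡45. Then 4^{15} = 4^{8+4+2+1} ≡ 45 × 19 × 16 × 4 ≡ 52 mod 79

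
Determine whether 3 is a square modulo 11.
By Euler's criterion: 3^{5} ≡ 1 mod 11. Since this equals 1, 3 is a QR.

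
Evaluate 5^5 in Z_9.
By repeated squaring mod 9: 5^{1}≡5, 5^{2}≡7, 5^{4}≡4. Then 5^{5} = 5^{4+1} ≡ 4 × 5 ≡ 2 mod 9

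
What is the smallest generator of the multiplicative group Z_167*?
g = 5. For each prime q|166: 5^{83}≡166, 5^{2}≡25, none ≡ 1, so ord_167(5) = 166 and 5 is a primitive root.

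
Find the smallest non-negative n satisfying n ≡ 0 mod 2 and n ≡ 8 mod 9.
M = 2 × 9 = 18. M₁ = 9, y₁ ≡ 1 mod 2. M₂ = 2, y₂ ≡ 5 mod 9. n = 0×9×1 + 8×2×5 ≡ 8 mod 18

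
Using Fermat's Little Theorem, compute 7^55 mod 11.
By Fermat: 7^{10} ≡ 1 mod 11. 55 = 5×10 + 5. So 7^{55} ≡ 7^{5} ≡ 10 mod 11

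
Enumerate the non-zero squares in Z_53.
Quadratic residues modulo 53: {1, 4, 6, 7, 9, 10, 11, 13, 15, 16, 17, 24, 25, 28, 29, 36, 37, 38, 40, 42, 43, 44, 46, 47, 49, 52}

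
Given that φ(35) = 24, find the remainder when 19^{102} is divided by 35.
By Euler: 19^{24} ≡ 1 (mod 35) since gcd(19, 35) = 1. 102 = 4×24 + 6. So 19^{102} ≡ 19^{6} ≡ 1 (mod 35)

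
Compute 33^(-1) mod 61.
Since 61 is prime, by Fermat 33^(-1) ≡ 33^{59} ≡ 37 mod 61. Verify: 33 × 37 = 1221 ≡ 1 mod 61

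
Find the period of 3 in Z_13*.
Powers of 3 mod 13: 3^1≡3, 3^2≡9, 3^3≡1. So the order of 3 is 3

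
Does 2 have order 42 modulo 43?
2^{14} ≡ 1 mod 43 and 14 < 42, so ord_43(2) = 14 ≠ 42 and 2 is not a primitive root.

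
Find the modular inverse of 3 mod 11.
Since 11 is prime, by Fermat 3^(-1) ≡ 3^{9} ≡ 4 (mod 11). Verify: 3 × 4 = 12 ≡ 1 (mod 11)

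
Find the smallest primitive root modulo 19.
g = 2. For each prime q|18: 2^{9}≡18, 2^{6}≡7, none ≡ 1, so ord_19(2) = 18 and 2 is a primitive root.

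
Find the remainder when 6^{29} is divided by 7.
By Fermat: 6^{6} ≡ 1 (mod 7). 29 = 4×6 + 5. So 6^{29} ≡ 6^{5} ≡ 6 (mod 7)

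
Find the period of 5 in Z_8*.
Powers of 5 mod 8: 5^1≡5, 5^2≡1. So the order of 5 is 2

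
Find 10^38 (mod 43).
By repeated squaring (mod 43): 10^{1}≡10, 10^{2}≡14, 10^{4}≡24, 10^{8}≡17, 10^{16}≡31, 10^{32}≡15. Then 10^{38} = 10^{32+4+2} ≡ 15 × 24 × 14 ≡ 9 (mod 43)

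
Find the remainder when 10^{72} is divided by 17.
By Fermat: 10^{16} ≡ 1 (mod 17). 72 = 4×16 + 8. So 10^{72} ≡ 10^{8} ≡ 16 (mod 17)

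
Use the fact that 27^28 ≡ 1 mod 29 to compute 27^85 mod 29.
By Fermat: 27^{28} ≡ 1 mod 29. 85 = 3×28 + 1. So 27^{85} ≡ 27^{1} ≡ 27 mod 29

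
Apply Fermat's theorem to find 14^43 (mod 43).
By Fermat: 14^{42} ≡ 1 (mod 43). So 14^{43} = 14^{42} · 14^{1} ≡ 14^{1} ≡ 14 (mod 43)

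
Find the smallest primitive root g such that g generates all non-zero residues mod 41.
g = 6. For each prime q|40: 6^{20}≡40, 6^{8}≡10, none ≡ 1, so ord_41(6) = 40 and 6 is a primitive root.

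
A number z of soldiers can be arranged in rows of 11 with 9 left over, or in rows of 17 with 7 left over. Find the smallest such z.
M = 11 × 17 = 187. M₁ = 17, y₁ ≡ 2 (mod 11). M₂ = 11, y₂ ≡ 14 (mod 17). z = 9×17×2 + 7×11×14 ≡ 75 (mod 187)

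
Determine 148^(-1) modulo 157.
Since 157 is prime, by Fermat 148^(-1) ≡ 148^{155} ≡ 122 mod 157. Verify: 148 × 122 = 18056 ≡ 1 mod 157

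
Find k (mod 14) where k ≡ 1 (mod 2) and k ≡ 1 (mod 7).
M = 2 × 7 = 14. M₁ = 7, y₁ ≡ 1 (mod 2). M₂ = 2, y₂ ≡ 4 (mod 7). k = 1×7×1 + 1×2×4 ≡ 1 (mod 14)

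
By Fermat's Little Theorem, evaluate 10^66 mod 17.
By Fermat: 10^{16} ≡ 1 mod 17. 66 = 4×16 + 2. So 10^{66} ≡ 10^{2} ≡ 15 mod 17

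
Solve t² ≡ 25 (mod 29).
The square roots of 25 mod 29 are 24 and 5. Verify: 24² = 576 ≡ 25 (mod 29)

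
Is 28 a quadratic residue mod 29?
By Euler's criterion: 28^{14} ≡ 1 (mod 29). Since this equals 1, 28 is a QR.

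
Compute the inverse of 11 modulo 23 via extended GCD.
Extended GCD: 11(-2) + 23(1) = 1. So 11^(-1) ≡ -2 ≡ 21 mod 23. Verify: 11 × 21 = 231 ≡ 1 mod 23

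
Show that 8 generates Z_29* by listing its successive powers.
8^1, 8^2, ..., 8^{28} mod 29: [8, 6, 19, 7, 27, 13, 17, 20, 15, 4, 3, 24, 18, 28, 21, 23, 10, 22, 2, 16, 12, 9, 14, 25, 26, 5, 11, 1]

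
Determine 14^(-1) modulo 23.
Since 23 is prime, by Fermat 14^(-1) ≡ 14^{21} ≡ 5 (mod 23). Verify: 14 × 5 = 70 ≡ 1 (mod 23)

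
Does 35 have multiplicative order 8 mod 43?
Powers of 35 mod 43: 35^1≡35, 35^2≡21, 35^3≡4, 35^4≡11, 35^5≡41, 35^6≡16, 35^7≡1. Already 35^7≡1, so the order is 7 < 8. No, the actual order is 7.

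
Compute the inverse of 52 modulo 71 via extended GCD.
Extended GCD: 52(-15) + 71(11) = 1. So 52^(-1) ≡ -15 ≡ 56 mod 71. Verify: 52 × 56 = 2912 ≡ 1 mod 71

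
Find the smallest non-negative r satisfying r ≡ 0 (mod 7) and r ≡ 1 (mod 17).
M = 7 × 17 = 119. M₁ = 17, y₁ ≡ 5 (mod 7). M₂ = 7, y₂ ≡ 5 (mod 17). r = 0×17×5 + 1×7×5 ≡ 35 (mod 119)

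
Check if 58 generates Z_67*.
58^{22} ≡ 1 (mod 67) and 22 < 66, so ord_67(58) = 22 ≠ 66 and 58 is not a primitive root.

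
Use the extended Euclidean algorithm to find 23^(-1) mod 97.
Extended GCD: 23(38) + 97(-9) = 1. So 23^(-1) ≡ 38 (mod 97). Verify: 23 × 38 = 874 ≡ 1 (mod 97)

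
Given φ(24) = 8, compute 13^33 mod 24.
By Euler: 13^{8} ≡ 1 (mod 24) since gcd(13, 24) = 1. 33 = 4×8 + 1. So 13^{33} ≡ 13^{1} ≡ 13 (mod 24)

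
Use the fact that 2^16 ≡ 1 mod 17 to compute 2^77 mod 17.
By Fermat: 2^{16} ≡ 1 mod 17. 77 = 4×16 + 13. So 2^{77} ≡ 2^{13} ≡ 15 mod 17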